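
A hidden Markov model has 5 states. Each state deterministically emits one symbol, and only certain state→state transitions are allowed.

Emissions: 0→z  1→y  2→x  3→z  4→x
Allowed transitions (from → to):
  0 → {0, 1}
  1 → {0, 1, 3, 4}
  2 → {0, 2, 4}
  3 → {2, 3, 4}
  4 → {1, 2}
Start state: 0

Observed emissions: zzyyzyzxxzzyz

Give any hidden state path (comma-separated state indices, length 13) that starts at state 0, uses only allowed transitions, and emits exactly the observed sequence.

  0: obs=z cand={0,3} pick 0 [start]
  1: obs=z cand={0,3} pick 0 [0->0 ok]
  2: obs=y cand={1} pick 1 [0->1 ok]
  3: obs=y cand={1} pick 1 [1->1 ok]
  4: obs=z cand={0,3} pick 0 [1->0 ok]
  5: obs=y cand={1} pick 1 [0->1 ok]
  6: obs=z cand={0,3} pick 3 [1->3 ok]
  7: obs=x cand={2,4} pick 4 [3->4 ok]
  8: obs=x cand={2,4} pick 2 [4->2 ok]
  9: obs=z cand={0,3} pick 0 [2->0 ok]
  10: obs=z cand={0,3} pick 0 [0->0 ok]
  11: obs=y cand={1} pick 1 [0->1 ok]
  12: obs=z cand={0,3} pick 3 [1->3 ok]

0,0,1,1,0,1,3,4,2,0,0,1,3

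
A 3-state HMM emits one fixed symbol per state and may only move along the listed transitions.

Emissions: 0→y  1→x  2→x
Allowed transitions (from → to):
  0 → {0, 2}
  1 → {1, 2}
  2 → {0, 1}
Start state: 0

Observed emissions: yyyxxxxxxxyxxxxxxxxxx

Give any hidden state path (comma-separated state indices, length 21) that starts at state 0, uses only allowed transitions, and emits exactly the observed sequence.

0,0,0,2,1,2,1,2,1,2,0,2,1,2,1,1,1,1,1,1,2

  0: obs=y cand={0} pick 0 [start]
  1: obs=y cand={0} pick 0 [0->0 ok]
  2: obs=y cand={0} pick 0 [0->0 ok]
  3: obs=x cand={1,2} pick 2 [0->2 ok]
  4: obs=x cand={1,2} pick 1 [2->1 ok]
  5: obs=x cand={1,2} pick 2 [1->2 ok]
  6: obs=x cand={1,2} pick 1 [2->1 ok]
  7: obs=x cand={1,2} pick 2 [1->2 ok]
  8: obs=x cand={1,2} pick 1 [2->1 ok]
  9: obs=x cand={1,2} pick 2 [1->2 ok]
  10: obs=y cand={0} pick 0 [2->0 ok]
  11: obs=x cand={1,2} pick 2 [0->2 ok]
  12: obs=x cand={1,2} pick 1 [2->1 ok]
  13: obs=x cand={1,2} pick 2 [1->2 ok]
  14: obs=x cand={1,2} pick 1 [2->1 ok]
  15: obs=x cand={1,2} pick 1 [1->1 ok]
  16: obs=x cand={1,2} pick 1 [1->1 ok]
  17: obs=x cand={1,2} pick 1 [1->1 ok]
  18: obs=x cand={1,2} pick 1 [1->1 ok]
  19: obs=x cand={1,2} pick 1 [1->1 ok]
  20: obs=x cand={1,2} pick 2 [1->2 ok]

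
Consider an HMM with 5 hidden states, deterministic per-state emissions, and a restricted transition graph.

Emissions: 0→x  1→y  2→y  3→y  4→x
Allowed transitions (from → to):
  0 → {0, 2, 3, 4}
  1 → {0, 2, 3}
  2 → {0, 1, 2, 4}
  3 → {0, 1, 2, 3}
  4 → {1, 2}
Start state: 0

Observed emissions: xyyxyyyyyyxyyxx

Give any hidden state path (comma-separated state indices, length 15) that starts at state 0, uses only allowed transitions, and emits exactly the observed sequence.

  t0 'x' -> {0,4}, take 0 (start)
  t1 'y' -> {1,2,3}, take 2 (0->2 ok)
  t2 'y' -> {1,2,3}, take 1 (2->1 ok)
  t3 'x' -> {0,4}, take 0 (1->0 ok)
  t4 'y' -> {1,2,3}, take 3 (0->3 ok)
  t5 'y' -> {1,2,3}, take 1 (3->1 ok)
  t6 'y' -> {1,2,3}, take 3 (1->3 ok)
  t7 'y' -> {1,2,3}, take 1 (3->1 ok)
  t8 'y' -> {1,2,3}, take 2 (1->2 ok)
  t9 'y' -> {1,2,3}, take 2 (2->2 ok)
  t10 'x' -> {0,4}, take 4 (2->4 ok)
  t11 'y' -> {1,2,3}, take 2 (4->2 ok)
  t12 'y' -> {1,2,3}, take 1 (2->1 ok)
  t13 'x' -> {0,4}, take 0 (1->0 ok)
  t14 'x' -> {0,4}, take 0 (0->0 ok)

0,2,1,0,3,1,3,1,2,2,4,2,1,0,0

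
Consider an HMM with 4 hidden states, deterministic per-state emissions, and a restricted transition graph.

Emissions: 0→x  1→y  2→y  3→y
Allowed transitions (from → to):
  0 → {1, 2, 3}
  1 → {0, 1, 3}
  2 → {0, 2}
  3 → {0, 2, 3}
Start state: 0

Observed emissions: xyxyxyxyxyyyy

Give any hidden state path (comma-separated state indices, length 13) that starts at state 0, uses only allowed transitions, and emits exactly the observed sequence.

  t0 'x' -> {0}, take 0 (start)
  t1 'y' -> {1,2,3}, take 1 (0->1 ok)
  t2 'x' -> {0}, take 0 (1->0 ok)
  t3 'y' -> {1,2,3}, take 2 (0->2 ok)
  t4 'x' -> {0}, take 0 (2->0 ok)
  t5 'y' -> {1,2,3}, take 3 (0->3 ok)
  t6 'x' -> {0}, take 0 (3->0 ok)
  t7 'y' -> {1,2,3}, take 2 (0->2 ok)
  t8 'x' -> {0}, take 0 (2->0 ok)
  t9 'y' -> {1,2,3}, take 2 (0->2 ok)
  t10 'y' -> {1,2,3}, take 2 (2->2 ok)
  t11 'y' -> {1,2,3}, take 2 (2->2 ok)
  t12 'y' -> {1,2,3}, take 2 (2->2 ok)

0,1,0,2,0,3,0,2,0,2,2,2,2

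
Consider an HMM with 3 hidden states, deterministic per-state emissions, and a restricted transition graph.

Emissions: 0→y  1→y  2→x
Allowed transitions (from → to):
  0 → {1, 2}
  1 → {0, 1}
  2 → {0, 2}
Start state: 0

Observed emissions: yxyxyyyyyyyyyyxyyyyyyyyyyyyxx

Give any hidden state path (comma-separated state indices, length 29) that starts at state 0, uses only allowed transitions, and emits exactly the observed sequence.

  [0] y  {0,1}  => 0  start
  [1] x  {2}  => 2  0->2 ok
  [2] y  {0,1}  => 0  2->0 ok
  [3] x  {2}  => 2  0->2 ok
  [4] y  {0,1}  => 0  2->0 ok
  [5] y  {0,1}  => 1  0->1 ok
  [6] y  {0,1}  => 1  1->1 ok
  [7] y  {0,1}  => 1  1->1 ok
  [8] y  {0,1}  => 1  1->1 ok
  [9] y  {0,1}  => 1  1->1 ok
  [10] y  {0,1}  => 0  1->0 ok
  [11] y  {0,1}  => 1  0->1 ok
  [12] y  {0,1}  => 1  1->1 ok
  [13] y  {0,1}  => 0  1->0 ok
  [14] x  {2}  => 2  0->2 ok
  [15] y  {0,1}  => 0  2->0 ok
  [16] y  {0,1}  => 1  0->1 ok
  [17] y  {0,1}  => 1  1->1 ok
  [18] y  {0,1}  => 0  1->0 ok
  [19] y  {0,1}  => 1  0->1 ok
  [20] y  {0,1}  => 1  1->1 ok
  [21] y  {0,1}  => 1  1->1 ok
  [22] y  {0,1}  => 0  1->0 ok
  [23] y  {0,1}  => 1  0->1 ok
  [24] y  {0,1}  => 0  1->0 ok
  [25] y  {0,1}  => 1  0->1 ok
  [26] y  {0,1}  => 0  1->0 ok
  [27] x  {2}  => 2  0->2 ok
  [28] x  {2}  => 2  2->2 ok

0,2,0,2,0,1,1,1,1,1,0,1,1,0,2,0,1,1,0,1,1,1,0,1,0,1,0,2,2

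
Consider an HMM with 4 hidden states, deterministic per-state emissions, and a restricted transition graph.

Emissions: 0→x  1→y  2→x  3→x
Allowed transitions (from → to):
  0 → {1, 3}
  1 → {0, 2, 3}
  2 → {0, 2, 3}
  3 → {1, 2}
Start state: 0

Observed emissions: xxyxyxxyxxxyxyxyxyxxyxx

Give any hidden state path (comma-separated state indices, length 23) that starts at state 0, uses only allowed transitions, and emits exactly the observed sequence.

0,3,1,3,1,2,0,1,3,2,0,1,0,1,3,1,3,1,2,0,1,3,2

  0: obs=x cand={0,2,3} pick 0 [start]
  1: obs=x cand={0,2,3} pick 3 [0->3 ok]
  2: obs=y cand={1} pick 1 [3->1 ok]
  3: obs=x cand={0,2,3} pick 3 [1->3 ok]
  4: obs=y cand={1} pick 1 [3->1 ok]
  5: obs=x cand={0,2,3} pick 2 [1->2 ok]
  6: obs=x cand={0,2,3} pick 0 [2->0 ok]
  7: obs=y cand={1} pick 1 [0->1 ok]
  8: obs=x cand={0,2,3} pick 3 [1->3 ok]
  9: obs=x cand={0,2,3} pick 2 [3->2 ok]
  10: obs=x cand={0,2,3} pick 0 [2->0 ok]
  11: obs=y cand={1} pick 1 [0->1 ok]
  12: obs=x cand={0,2,3} pick 0 [1->0 ok]
  13: obs=y cand={1} pick 1 [0->1 ok]
  14: obs=x cand={0,2,3} pick 3 [1->3 ok]
  15: obs=y cand={1} pick 1 [3->1 ok]
  16: obs=x cand={0,2,3} pick 3 [1->3 ok]
  17: obs=y cand={1} pick 1 [3->1 ok]
  18: obs=x cand={0,2,3} pick 2 [1->2 ok]
  19: obs=x cand={0,2,3} pick 0 [2->0 ok]
  20: obs=y cand={1} pick 1 [0->1 ok]
  21: obs=x cand={0,2,3} pick 3 [1->3 ok]
  22: obs=x cand={0,2,3} pick 2 [3->2 ok]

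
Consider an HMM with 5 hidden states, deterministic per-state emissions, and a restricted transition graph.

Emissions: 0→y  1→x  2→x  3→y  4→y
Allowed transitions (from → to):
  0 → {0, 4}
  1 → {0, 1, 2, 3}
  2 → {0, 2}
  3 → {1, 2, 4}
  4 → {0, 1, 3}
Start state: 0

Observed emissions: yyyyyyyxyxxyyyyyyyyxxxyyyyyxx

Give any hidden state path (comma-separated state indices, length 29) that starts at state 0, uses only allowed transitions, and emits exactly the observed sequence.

  [0] y  {0,3,4}  => 0  start
  [1] y  {0,3,4}  => 4  0->4 ok
  [2] y  {0,3,4}  => 0  4->0 ok
  [3] y  {0,3,4}  => 0  0->0 ok
  [4] y  {0,3,4}  => 0  0->0 ok
  [5] y  {0,3,4}  => 0  0->0 ok
  [6] y  {0,3,4}  => 4  0->4 ok
  [7] x  {1,2}  => 1  4->1 ok
  [8] y  {0,3,4}  => 3  1->3 ok
  [9] x  {1,2}  => 1  3->1 ok
  [10] x  {1,2}  => 2  1->2 ok
  [11] y  {0,3,4}  => 0  2->0 ok
  [12] y  {0,3,4}  => 0  0->0 ok
  [13] y  {0,3,4}  => 4  0->4 ok
  [14] y  {0,3,4}  => 0  4->0 ok
  [15] y  {0,3,4}  => 0  0->0 ok
  [16] y  {0,3,4}  => 4  0->4 ok
  [17] y  {0,3,4}  => 0  4->0 ok
  [18] y  {0,3,4}  => 4  0->4 ok
  [19] x  {1,2}  => 1  4->1 ok
  [20] x  {1,2}  => 1  1->1 ok
  [21] x  {1,2}  => 1  1->1 ok
  [22] y  {0,3,4}  => 0  1->0 ok
  [23] y  {0,3,4}  => 0  0->0 ok
  [24] y  {0,3,4}  => 0  0->0 ok
  [25] y  {0,3,4}  => 4  0->4 ok
  [26] y  {0,3,4}  => 3  4->3 ok
  [27] x  {1,2}  => 1  3->1 ok
  [28] x  {1,2}  => 2  1->2 ok

0,4,0,0,0,0,4,1,3,1,2,0,0,4,0,0,4,0,4,1,1,1,0,0,0,4,3,1,2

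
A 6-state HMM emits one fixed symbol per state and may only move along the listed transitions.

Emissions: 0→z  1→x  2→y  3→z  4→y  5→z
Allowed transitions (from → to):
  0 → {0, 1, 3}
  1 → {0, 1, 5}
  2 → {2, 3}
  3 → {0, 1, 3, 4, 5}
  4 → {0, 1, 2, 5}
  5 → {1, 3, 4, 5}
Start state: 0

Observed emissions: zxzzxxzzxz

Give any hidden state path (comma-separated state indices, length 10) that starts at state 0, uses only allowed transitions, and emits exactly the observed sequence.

0,1,0,0,1,1,0,3,1,5

  [0] z  {0,3,5}  => 0  start
  [1] x  {1}  => 1  0->1 ok
  [2] z  {0,3,5}  => 0  1->0 ok
  [3] z  {0,3,5}  => 0  0->0 ok
  [4] x  {1}  => 1  0->1 ok
  [5] x  {1}  => 1  1->1 ok
  [6] z  {0,3,5}  => 0  1->0 ok
  [7] z  {0,3,5}  => 3  0->3 ok
  [8] x  {1}  => 1  3->1 ok
  [9] z  {0,3,5}  => 5  1->5 ok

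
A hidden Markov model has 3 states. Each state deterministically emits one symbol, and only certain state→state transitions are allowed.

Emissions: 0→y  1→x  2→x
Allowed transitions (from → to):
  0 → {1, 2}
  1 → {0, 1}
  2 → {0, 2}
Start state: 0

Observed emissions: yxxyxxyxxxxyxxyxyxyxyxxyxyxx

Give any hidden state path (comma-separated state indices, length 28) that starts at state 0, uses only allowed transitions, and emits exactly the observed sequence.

  pos 0: y in {0}, choose 0; start
  pos 1: x in {1,2}, choose 1; 0->1 ok
  pos 2: x in {1,2}, choose 1; 1->1 ok
  pos 3: y in {0}, choose 0; 1->0 ok
  pos 4: x in {1,2}, choose 1; 0->1 ok
  pos 5: x in {1,2}, choose 1; 1->1 ok
  pos 6: y in {0}, choose 0; 1->0 ok
  pos 7: x in {1,2}, choose 2; 0->2 ok
  pos 8: x in {1,2}, choose 2; 2->2 ok
  pos 9: x in {1,2}, choose 2; 2->2 ok
  pos 10: x in {1,2}, choose 2; 2->2 ok
  pos 11: y in {0}, choose 0; 2->0 ok
  pos 12: x in {1,2}, choose 1; 0->1 ok
  pos 13: x in {1,2}, choose 1; 1->1 ok
  pos 14: y in {0}, choose 0; 1->0 ok
  pos 15: x in {1,2}, choose 1; 0->1 ok
  pos 16: y in {0}, choose 0; 1->0 ok
  pos 17: x in {1,2}, choose 2; 0->2 ok
  pos 18: y in {0}, choose 0; 2->0 ok
  pos 19: x in {1,2}, choose 1; 0->1 ok
  pos 20: y in {0}, choose 0; 1->0 ok
  pos 21: x in {1,2}, choose 2; 0->2 ok
  pos 22: x in {1,2}, choose 2; 2->2 ok
  pos 23: y in {0}, choose 0; 2->0 ok
  pos 24: x in {1,2}, choose 2; 0->2 ok
  pos 25: y in {0}, choose 0; 2->0 ok
  pos 26: x in {1,2}, choose 2; 0->2 ok
  pos 27: x in {1,2}, choose 2; 2->2 ok

0,1,1,0,1,1,0,2,2,2,2,0,1,1,0,1,0,2,0,1,0,2,2,0,2,0,2,2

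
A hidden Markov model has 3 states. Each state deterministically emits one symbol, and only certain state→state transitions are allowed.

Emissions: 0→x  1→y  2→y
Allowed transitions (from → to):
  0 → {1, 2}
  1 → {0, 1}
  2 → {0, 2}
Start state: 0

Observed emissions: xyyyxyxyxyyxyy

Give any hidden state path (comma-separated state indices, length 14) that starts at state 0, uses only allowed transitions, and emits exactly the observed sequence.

  pos 0: x in {0}, choose 0; start
  pos 1: y in {1,2}, choose 2; 0->2 ok
  pos 2: y in {1,2}, choose 2; 2->2 ok
  pos 3: y in {1,2}, choose 2; 2->2 ok
  pos 4: x in {0}, choose 0; 2->0 ok
  pos 5: y in {1,2}, choose 1; 0->1 ok
  pos 6: x in {0}, choose 0; 1->0 ok
  pos 7: y in {1,2}, choose 2; 0->2 ok
  pos 8: x in {0}, choose 0; 2->0 ok
  pos 9: y in {1,2}, choose 1; 0->1 ok
  pos 10: y in {1,2}, choose 1; 1->1 ok
  pos 11: x in {0}, choose 0; 1->0 ok
  pos 12: y in {1,2}, choose 1; 0->1 ok
  pos 13: y in {1,2}, choose 1; 1->1 ok

0,2,2,2,0,1,0,2,0,1,1,0,1,1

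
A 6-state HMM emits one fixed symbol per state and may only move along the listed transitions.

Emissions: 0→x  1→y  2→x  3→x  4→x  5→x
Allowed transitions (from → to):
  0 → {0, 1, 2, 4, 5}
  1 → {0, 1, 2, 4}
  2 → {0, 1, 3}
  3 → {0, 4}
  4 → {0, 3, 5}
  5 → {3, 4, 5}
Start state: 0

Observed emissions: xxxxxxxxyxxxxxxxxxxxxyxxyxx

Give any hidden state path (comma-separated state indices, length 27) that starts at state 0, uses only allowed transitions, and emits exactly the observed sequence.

  pos 0: x in {0,2,3,4,5}, choose 0; start
  pos 1: x in {0,2,3,4,5}, choose 2; 0->2 ok
  pos 2: x in {0,2,3,4,5}, choose 3; 2->3 ok
  pos 3: x in {0,2,3,4,5}, choose 4; 3->4 ok
  pos 4: x in {0,2,3,4,5}, choose 5; 4->5 ok
  pos 5: x in {0,2,3,4,5}, choose 5; 5->5 ok
  pos 6: x in {0,2,3,4,5}, choose 4; 5->4 ok
  pos 7: x in {0,2,3,4,5}, choose 0; 4->0 ok
  pos 8: y in {1}, choose 1; 0->1 ok
  pos 9: x in {0,2,3,4,5}, choose 4; 1->4 ok
  pos 10: x in {0,2,3,4,5}, choose 0; 4->0 ok
  pos 11: x in {0,2,3,4,5}, choose 2; 0->2 ok
  pos 12: x in {0,2,3,4,5}, choose 0; 2->0 ok
  pos 13: x in {0,2,3,4,5}, choose 5; 0->5 ok
  pos 14: x in {0,2,3,4,5}, choose 3; 5->3 ok
  pos 15: x in {0,2,3,4,5}, choose 0; 3->0 ok
  pos 16: x in {0,2,3,4,5}, choose 4; 0->4 ok
  pos 17: x in {0,2,3,4,5}, choose 5; 4->5 ok
  pos 18: x in {0,2,3,4,5}, choose 5; 5->5 ok
  pos 19: x in {0,2,3,4,5}, choose 4; 5->4 ok
  pos 20: x in {0,2,3,4,5}, choose 0; 4->0 ok
  pos 21: y in {1}, choose 1; 0->1 ok
  pos 22: x in {0,2,3,4,5}, choose 0; 1->0 ok
  pos 23: x in {0,2,3,4,5}, choose 0; 0->0 ok
  pos 24: y in {1}, choose 1; 0->1 ok
  pos 25: x in {0,2,3,4,5}, choose 4; 1->4 ok
  pos 26: x in {0,2,3,4,5}, choose 3; 4->3 ok

0,2,3,4,5,5,4,0,1,4,0,2,0,5,3,0,4,5,5,4,0,1,0,0,1,4,3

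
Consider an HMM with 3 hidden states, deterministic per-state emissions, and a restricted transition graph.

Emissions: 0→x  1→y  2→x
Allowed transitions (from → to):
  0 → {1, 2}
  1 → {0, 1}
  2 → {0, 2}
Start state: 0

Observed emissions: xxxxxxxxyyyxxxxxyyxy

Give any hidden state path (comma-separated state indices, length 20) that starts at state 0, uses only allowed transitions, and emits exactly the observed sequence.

0,2,0,2,0,2,2,0,1,1,1,0,2,0,2,0,1,1,0,1

  [0] x  {0,2}  => 0  start
  [1] x  {0,2}  => 2  0->2 ok
  [2] x  {0,2}  => 0  2->0 ok
  [3] x  {0,2}  => 2  0->2 ok
  [4] x  {0,2}  => 0  2->0 ok
  [5] x  {0,2}  => 2  0->2 ok
  [6] x  {0,2}  => 2  2->2 ok
  [7] x  {0,2}  => 0  2->0 ok
  [8] y  {1}  => 1  0->1 ok
  [9] y  {1}  => 1  1->1 ok
  [10] y  {1}  => 1  1->1 ok
  [11] x  {0,2}  => 0  1->0 ok
  [12] x  {0,2}  => 2  0->2 ok
  [13] x  {0,2}  => 0  2->0 ok
  [14] x  {0,2}  => 2  0->2 ok
  [15] x  {0,2}  => 0  2->0 ok
  [16] y  {1}  => 1  0->1 ok
  [17] y  {1}  => 1  1->1 ok
  [18] x  {0,2}  => 0  1->0 ok
  [19] y  {1}  => 1  0->1 ok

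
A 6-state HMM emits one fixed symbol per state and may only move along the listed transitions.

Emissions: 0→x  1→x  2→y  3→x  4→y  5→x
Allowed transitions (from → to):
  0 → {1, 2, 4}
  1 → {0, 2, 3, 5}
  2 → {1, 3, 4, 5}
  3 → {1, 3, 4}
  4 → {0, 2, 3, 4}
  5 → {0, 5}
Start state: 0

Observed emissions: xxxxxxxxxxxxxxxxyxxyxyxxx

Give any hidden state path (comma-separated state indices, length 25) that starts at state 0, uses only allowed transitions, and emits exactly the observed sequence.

0,1,0,1,5,5,5,5,0,1,3,1,0,1,5,0,4,0,1,2,1,2,3,3,3

  t0 'x' -> {0,1,3,5}, take 0 (start)
  t1 'x' -> {0,1,3,5}, take 1 (0->1 ok)
  t2 'x' -> {0,1,3,5}, take 0 (1->0 ok)
  t3 'x' -> {0,1,3,5}, take 1 (0->1 ok)
  t4 'x' -> {0,1,3,5}, take 5 (1->5 ok)
  t5 'x' -> {0,1,3,5}, take 5 (5->5 ok)
  t6 'x' -> {0,1,3,5}, take 5 (5->5 ok)
  t7 'x' -> {0,1,3,5}, take 5 (5->5 ok)
  t8 'x' -> {0,1,3,5}, take 0 (5->0 ok)
  t9 'x' -> {0,1,3,5}, take 1 (0->1 ok)
  t10 'x' -> {0,1,3,5}, take 3 (1->3 ok)
  t11 'x' -> {0,1,3,5}, take 1 (3->1 ok)
  t12 'x' -> {0,1,3,5}, take 0 (1->0 ok)
  t13 'x' -> {0,1,3,5}, take 1 (0->1 ok)
  t14 'x' -> {0,1,3,5}, take 5 (1->5 ok)
  t15 'x' -> {0,1,3,5}, take 0 (5->0 ok)
  t16 'y' -> {2,4}, take 4 (0->4 ok)
  t17 'x' -> {0,1,3,5}, take 0 (4->0 ok)
  t18 'x' -> {0,1,3,5}, take 1 (0->1 ok)
  t19 'y' -> {2,4}, take 2 (1->2 ok)
  t20 'x' -> {0,1,3,5}, take 1 (2->1 ok)
  t21 'y' -> {2,4}, take 2 (1->2 ok)
  t22 'x' -> {0,1,3,5}, take 3 (2->3 ok)
  t23 'x' -> {0,1,3,5}, take 3 (3->3 ok)
  t24 'x' -> {0,1,3,5}, take 3 (3->3 ok)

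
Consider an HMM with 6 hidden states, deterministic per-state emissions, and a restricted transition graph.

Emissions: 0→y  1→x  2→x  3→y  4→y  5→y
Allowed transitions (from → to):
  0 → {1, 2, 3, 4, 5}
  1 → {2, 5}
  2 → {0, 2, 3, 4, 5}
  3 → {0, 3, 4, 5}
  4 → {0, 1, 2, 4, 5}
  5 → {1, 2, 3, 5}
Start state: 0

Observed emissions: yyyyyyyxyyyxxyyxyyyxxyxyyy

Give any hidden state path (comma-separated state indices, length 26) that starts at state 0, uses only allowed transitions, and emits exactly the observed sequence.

  pos 0: y in {0,3,4,5}, choose 0; start
  pos 1: y in {0,3,4,5}, choose 5; 0->5 ok
  pos 2: y in {0,3,4,5}, choose 5; 5->5 ok
  pos 3: y in {0,3,4,5}, choose 3; 5->3 ok
  pos 4: y in {0,3,4,5}, choose 0; 3->0 ok
  pos 5: y in {0,3,4,5}, choose 3; 0->3 ok
  pos 6: y in {0,3,4,5}, choose 4; 3->4 ok
  pos 7: x in {1,2}, choose 2; 4->2 ok
  pos 8: y in {0,3,4,5}, choose 4; 2->4 ok
  pos 9: y in {0,3,4,5}, choose 4; 4->4 ok
  pos 10: y in {0,3,4,5}, choose 5; 4->5 ok
  pos 11: x in {1,2}, choose 1; 5->1 ok
  pos 12: x in {1,2}, choose 2; 1->2 ok
  pos 13: y in {0,3,4,5}, choose 0; 2->0 ok
  pos 14: y in {0,3,4,5}, choose 5; 0->5 ok
  pos 15: x in {1,2}, choose 2; 5->2 ok
  pos 16: y in {0,3,4,5}, choose 0; 2->0 ok
  pos 17: y in {0,3,4,5}, choose 4; 0->4 ok
  pos 18: y in {0,3,4,5}, choose 0; 4->0 ok
  pos 19: x in {1,2}, choose 1; 0->1 ok
  pos 20: x in {1,2}, choose 2; 1->2 ok
  pos 21: y in {0,3,4,5}, choose 5; 2->5 ok
  pos 22: x in {1,2}, choose 2; 5->2 ok
  pos 23: y in {0,3,4,5}, choose 4; 2->4 ok
  pos 24: y in {0,3,4,5}, choose 4; 4->4 ok
  pos 25: y in {0,3,4,5}, choose 5; 4->5 ok

0,5,5,3,0,3,4,2,4,4,5,1,2,0,5,2,0,4,0,1,2,5,2,4,4,5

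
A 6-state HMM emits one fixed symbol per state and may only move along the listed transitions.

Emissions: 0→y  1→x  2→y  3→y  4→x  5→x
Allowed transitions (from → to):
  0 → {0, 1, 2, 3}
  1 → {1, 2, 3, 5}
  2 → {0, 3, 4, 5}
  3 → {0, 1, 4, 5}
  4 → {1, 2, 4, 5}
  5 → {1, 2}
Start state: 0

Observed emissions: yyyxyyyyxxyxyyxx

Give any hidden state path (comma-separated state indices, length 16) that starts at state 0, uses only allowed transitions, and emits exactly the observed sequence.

0,2,0,1,2,0,0,3,5,1,3,1,2,3,5,1

  [0] y  {0,2,3}  => 0  start
  [1] y  {0,2,3}  => 2  0->2 ok
  [2] y  {0,2,3}  => 0  2->0 ok
  [3] x  {1,4,5}  => 1  0->1 ok
  [4] y  {0,2,3}  => 2  1->2 ok
  [5] y  {0,2,3}  => 0  2->0 ok
  [6] y  {0,2,3}  => 0  0->0 ok
  [7] y  {0,2,3}  => 3  0->3 ok
  [8] x  {1,4,5}  => 5  3->5 ok
  [9] x  {1,4,5}  => 1  5->1 ok
  [10] y  {0,2,3}  => 3  1->3 ok
  [11] x  {1,4,5}  => 1  3->1 ok
  [12] y  {0,2,3}  => 2  1->2 ok
  [13] y  {0,2,3}  => 3  2->3 ok
  [14] x  {1,4,5}  => 5  3->5 ok
  [15] x  {1,4,5}  => 1  5->1 ok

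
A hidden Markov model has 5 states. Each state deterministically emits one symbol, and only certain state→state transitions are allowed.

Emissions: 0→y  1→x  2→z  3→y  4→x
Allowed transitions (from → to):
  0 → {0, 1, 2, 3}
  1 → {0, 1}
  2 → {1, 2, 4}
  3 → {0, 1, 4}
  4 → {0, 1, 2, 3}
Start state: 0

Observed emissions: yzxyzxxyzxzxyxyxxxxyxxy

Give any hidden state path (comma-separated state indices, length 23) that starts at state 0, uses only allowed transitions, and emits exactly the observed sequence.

  0: obs=y cand={0,3} pick 0 [start]
  1: obs=z cand={2} pick 2 [0->2 ok]
  2: obs=x cand={1,4} pick 1 [2->1 ok]
  3: obs=y cand={0,3} pick 0 [1->0 ok]
  4: obs=z cand={2} pick 2 [0->2 ok]
  5: obs=x cand={1,4} pick 1 [2->1 ok]
  6: obs=x cand={1,4} pick 1 [1->1 ok]
  7: obs=y cand={0,3} pick 0 [1->0 ok]
  8: obs=z cand={2} pick 2 [0->2 ok]
  9: obs=x cand={1,4} pick 4 [2->4 ok]
  10: obs=z cand={2} pick 2 [4->2 ok]
  11: obs=x cand={1,4} pick 4 [2->4 ok]
  12: obs=y cand={0,3} pick 3 [4->3 ok]
  13: obs=x cand={1,4} pick 4 [3->4 ok]
  14: obs=y cand={0,3} pick 3 [4->3 ok]
  15: obs=x cand={1,4} pick 4 [3->4 ok]
  16: obs=x cand={1,4} pick 1 [4->1 ok]
  17: obs=x cand={1,4} pick 1 [1->1 ok]
  18: obs=x cand={1,4} pick 1 [1->1 ok]
  19: obs=y cand={0,3} pick 0 [1->0 ok]
  20: obs=x cand={1,4} pick 1 [0->1 ok]
  21: obs=x cand={1,4} pick 1 [1->1 ok]
  22: obs=y cand={0,3} pick 0 [1->0 ok]

0,2,1,0,2,1,1,0,2,4,2,4,3,4,3,4,1,1,1,0,1,1,0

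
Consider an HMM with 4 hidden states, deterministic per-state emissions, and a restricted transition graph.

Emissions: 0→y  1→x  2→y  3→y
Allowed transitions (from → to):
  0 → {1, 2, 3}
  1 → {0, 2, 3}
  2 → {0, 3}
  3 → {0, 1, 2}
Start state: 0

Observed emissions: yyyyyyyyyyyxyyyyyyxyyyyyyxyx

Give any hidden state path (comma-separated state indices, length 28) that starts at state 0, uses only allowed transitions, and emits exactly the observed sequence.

  0: obs=y cand={0,2,3} pick 0 [start]
  1: obs=y cand={0,2,3} pick 2 [0->2 ok]
  2: obs=y cand={0,2,3} pick 0 [2->0 ok]
  3: obs=y cand={0,2,3} pick 2 [0->2 ok]
  4: obs=y cand={0,2,3} pick 3 [2->3 ok]
  5: obs=y cand={0,2,3} pick 2 [3->2 ok]
  6: obs=y cand={0,2,3} pick 0 [2->0 ok]
  7: obs=y cand={0,2,3} pick 3 [0->3 ok]
  8: obs=y cand={0,2,3} pick 2 [3->2 ok]
  9: obs=y cand={0,2,3} pick 0 [2->0 ok]
  10: obs=y cand={0,2,3} pick 3 [0->3 ok]
  11: obs=x cand={1} pick 1 [3->1 ok]
  12: obs=y cand={0,2,3} pick 2 [1->2 ok]
  13: obs=y cand={0,2,3} pick 0 [2->0 ok]
  14: obs=y cand={0,2,3} pick 2 [0->2 ok]
  15: obs=y cand={0,2,3} pick 0 [2->0 ok]
  16: obs=y cand={0,2,3} pick 2 [0->2 ok]
  17: obs=y cand={0,2,3} pick 3 [2->3 ok]
  18: obs=x cand={1} pick 1 [3->1 ok]
  19: obs=y cand={0,2,3} pick 3 [1->3 ok]
  20: obs=y cand={0,2,3} pick 2 [3->2 ok]
  21: obs=y cand={0,2,3} pick 0 [2->0 ok]
  22: obs=y cand={0,2,3} pick 2 [0->2 ok]
  23: obs=y cand={0,2,3} pick 3 [2->3 ok]
  24: obs=y cand={0,2,3} pick 0 [3->0 ok]
  25: obs=x cand={1} pick 1 [0->1 ok]
  26: obs=y cand={0,2,3} pick 3 [1->3 ok]
  27: obs=x cand={1} pick 1 [3->1 ok]

0,2,0,2,3,2,0,3,2,0,3,1,2,0,2,0,2,3,1,3,2,0,2,3,0,1,3,1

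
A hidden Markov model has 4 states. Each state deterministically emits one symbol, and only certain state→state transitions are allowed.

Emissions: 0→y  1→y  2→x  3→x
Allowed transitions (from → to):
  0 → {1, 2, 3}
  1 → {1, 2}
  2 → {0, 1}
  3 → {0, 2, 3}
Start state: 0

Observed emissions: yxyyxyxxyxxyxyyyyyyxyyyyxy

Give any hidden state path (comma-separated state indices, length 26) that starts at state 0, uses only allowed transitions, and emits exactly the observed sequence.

  t0 'y' -> {0,1}, take 0 (start)
  t1 'x' -> {2,3}, take 2 (0->2 ok)
  t2 'y' -> {0,1}, take 0 (2->0 ok)
  t3 'y' -> {0,1}, take 1 (0->1 ok)
  t4 'x' -> {2,3}, take 2 (1->2 ok)
  t5 'y' -> {0,1}, take 0 (2->0 ok)
  t6 'x' -> {2,3}, take 3 (0->3 ok)
  t7 'x' -> {2,3}, take 3 (3->3 ok)
  t8 'y' -> {0,1}, take 0 (3->0 ok)
  t9 'x' -> {2,3}, take 3 (0->3 ok)
  t10 'x' -> {2,3}, take 2 (3->2 ok)
  t11 'y' -> {0,1}, take 1 (2->1 ok)
  t12 'x' -> {2,3}, take 2 (1->2 ok)
  t13 'y' -> {0,1}, take 1 (2->1 ok)
  t14 'y' -> {0,1}, take 1 (1->1 ok)
  t15 'y' -> {0,1}, take 1 (1->1 ok)
  t16 'y' -> {0,1}, take 1 (1->1 ok)
  t17 'y' -> {0,1}, take 1 (1->1 ok)
  t18 'y' -> {0,1}, take 1 (1->1 ok)
  t19 'x' -> {2,3}, take 2 (1->2 ok)
  t20 'y' -> {0,1}, take 0 (2->0 ok)
  t21 'y' -> {0,1}, take 1 (0->1 ok)
  t22 'y' -> {0,1}, take 1 (1->1 ok)
  t23 'y' -> {0,1}, take 1 (1->1 ok)
  t24 'x' -> {2,3}, take 2 (1->2 ok)
  t25 'y' -> {0,1}, take 0 (2->0 ok)

0,2,0,1,2,0,3,3,0,3,2,1,2,1,1,1,1,1,1,2,0,1,1,1,2,0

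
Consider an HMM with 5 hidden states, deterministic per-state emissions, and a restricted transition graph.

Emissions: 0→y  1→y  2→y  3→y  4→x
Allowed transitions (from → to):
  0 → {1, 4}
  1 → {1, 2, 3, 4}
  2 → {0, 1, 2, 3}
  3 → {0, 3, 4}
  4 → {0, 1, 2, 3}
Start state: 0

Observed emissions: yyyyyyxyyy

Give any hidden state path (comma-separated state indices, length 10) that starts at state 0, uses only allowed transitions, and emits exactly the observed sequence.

0,1,2,2,1,3,4,1,1,3

  [0] y  {0,1,2,3}  => 0  start
  [1] y  {0,1,2,3}  => 1  0->1 ok
  [2] y  {0,1,2,3}  => 2  1->2 ok
  [3] y  {0,1,2,3}  => 2  2->2 ok
  [4] y  {0,1,2,3}  => 1  2->1 ok
  [5] y  {0,1,2,3}  => 3  1->3 ok
  [6] x  {4}  => 4  3->4 ok
  [7] y  {0,1,2,3}  => 1  4->1 ok
  [8] y  {0,1,2,3}  => 1  1->1 ok
  [9] y  {0,1,2,3}  => 3  1->3 ok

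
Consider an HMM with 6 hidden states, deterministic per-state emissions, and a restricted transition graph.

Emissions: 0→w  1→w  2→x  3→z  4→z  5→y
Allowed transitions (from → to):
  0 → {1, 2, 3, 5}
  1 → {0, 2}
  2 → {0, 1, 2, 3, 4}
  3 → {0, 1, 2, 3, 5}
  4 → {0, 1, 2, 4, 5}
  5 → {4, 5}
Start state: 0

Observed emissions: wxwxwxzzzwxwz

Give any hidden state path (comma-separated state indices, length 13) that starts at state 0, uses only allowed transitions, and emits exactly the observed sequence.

0,2,1,2,1,2,3,3,3,1,2,0,3

  pos 0: w in {0,1}, choose 0; start
  pos 1: x in {2}, choose 2; 0->2 ok
  pos 2: w in {0,1}, choose 1; 2->1 ok
  pos 3: x in {2}, choose 2; 1->2 ok
  pos 4: w in {0,1}, choose 1; 2->1 ok
  pos 5: x in {2}, choose 2; 1->2 ok
  pos 6: z in {3,4}, choose 3; 2->3 ok
  pos 7: z in {3,4}, choose 3; 3->3 ok
  pos 8: z in {3,4}, choose 3; 3->3 ok
  pos 9: w in {0,1}, choose 1; 3->1 ok
  pos 10: x in {2}, choose 2; 1->2 ok
  pos 11: w in {0,1}, choose 0; 2->0 ok
  pos 12: z in {3,4}, choose 3; 0->3 ok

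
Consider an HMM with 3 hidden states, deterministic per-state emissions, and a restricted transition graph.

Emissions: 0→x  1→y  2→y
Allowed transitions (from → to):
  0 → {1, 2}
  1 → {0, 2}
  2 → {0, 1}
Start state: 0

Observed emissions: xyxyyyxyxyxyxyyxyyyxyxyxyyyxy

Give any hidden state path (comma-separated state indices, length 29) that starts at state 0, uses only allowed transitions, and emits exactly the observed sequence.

0,1,0,1,2,1,0,1,0,2,0,2,0,1,2,0,1,2,1,0,1,0,2,0,2,1,2,0,2

  [0] x  {0}  => 0  start
  [1] y  {1,2}  => 1  0->1 ok
  [2] x  {0}  => 0  1->0 ok
  [3] y  {1,2}  => 1  0->1 ok
  [4] y  {1,2}  => 2  1->2 ok
  [5] y  {1,2}  => 1  2->1 ok
  [6] x  {0}  => 0  1->0 ok
  [7] y  {1,2}  => 1  0->1 ok
  [8] x  {0}  => 0  1->0 ok
  [9] y  {1,2}  => 2  0->2 ok
  [10] x  {0}  => 0  2->0 ok
  [11] y  {1,2}  => 2  0->2 ok
  [12] x  {0}  => 0  2->0 ok
  [13] y  {1,2}  => 1  0->1 ok
  [14] y  {1,2}  => 2  1->2 ok
  [15] x  {0}  => 0  2->0 ok
  [16] y  {1,2}  => 1  0->1 ok
  [17] y  {1,2}  => 2  1->2 ok
  [18] y  {1,2}  => 1  2->1 ok
  [19] x  {0}  => 0  1->0 ok
  [20] y  {1,2}  => 1  0->1 ok
  [21] x  {0}  => 0  1->0 ok
  [22] y  {1,2}  => 2  0->2 ok
  [23] x  {0}  => 0  2->0 ok
  [24] y  {1,2}  => 2  0->2 ok
  [25] y  {1,2}  => 1  2->1 ok
  [26] y  {1,2}  => 2  1->2 ok
  [27] x  {0}  => 0  2->0 ok
  [28] y  {1,2}  => 2  0->2 ok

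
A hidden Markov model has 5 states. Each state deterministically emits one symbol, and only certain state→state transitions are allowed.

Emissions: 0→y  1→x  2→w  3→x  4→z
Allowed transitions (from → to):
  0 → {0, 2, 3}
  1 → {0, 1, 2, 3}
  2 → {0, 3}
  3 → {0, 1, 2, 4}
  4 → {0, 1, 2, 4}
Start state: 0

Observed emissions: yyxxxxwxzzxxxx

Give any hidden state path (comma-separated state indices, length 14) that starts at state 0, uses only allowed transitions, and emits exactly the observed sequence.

0,0,3,1,1,1,2,3,4,4,1,3,1,1

  0: obs=y cand={0} pick 0 [start]
  1: obs=y cand={0} pick 0 [0->0 ok]
  2: obs=x cand={1,3} pick 3 [0->3 ok]
  3: obs=x cand={1,3} pick 1 [3->1 ok]
  4: obs=x cand={1,3} pick 1 [1->1 ok]
  5: obs=x cand={1,3} pick 1 [1->1 ok]
  6: obs=w cand={2} pick 2 [1->2 ok]
  7: obs=x cand={1,3} pick 3 [2->3 ok]
  8: obs=z cand={4} pick 4 [3->4 ok]
  9: obs=z cand={4} pick 4 [4->4 ok]
  10: obs=x cand={1,3} pick 1 [4->1 ok]
  11: obs=x cand={1,3} pick 3 [1->3 ok]
  12: obs=x cand={1,3} pick 1 [3->1 ok]
  13: obs=x cand={1,3} pick 1 [1->1 ok]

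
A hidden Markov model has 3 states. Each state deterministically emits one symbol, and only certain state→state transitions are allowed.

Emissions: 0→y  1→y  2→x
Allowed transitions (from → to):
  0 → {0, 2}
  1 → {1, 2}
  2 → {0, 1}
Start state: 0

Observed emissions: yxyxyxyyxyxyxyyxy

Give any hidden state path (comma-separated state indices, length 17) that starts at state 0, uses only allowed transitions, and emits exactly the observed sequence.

  pos 0: y in {0,1}, choose 0; start
  pos 1: x in {2}, choose 2; 0->2 ok
  pos 2: y in {0,1}, choose 0; 2->0 ok
  pos 3: x in {2}, choose 2; 0->2 ok
  pos 4: y in {0,1}, choose 0; 2->0 ok
  pos 5: x in {2}, choose 2; 0->2 ok
  pos 6: y in {0,1}, choose 1; 2->1 ok
  pos 7: y in {0,1}, choose 1; 1->1 ok
  pos 8: x in {2}, choose 2; 1->2 ok
  pos 9: y in {0,1}, choose 0; 2->0 ok
  pos 10: x in {2}, choose 2; 0->2 ok
  pos 11: y in {0,1}, choose 0; 2->0 ok
  pos 12: x in {2}, choose 2; 0->2 ok
  pos 13: y in {0,1}, choose 1; 2->1 ok
  pos 14: y in {0,1}, choose 1; 1->1 ok
  pos 15: x in {2}, choose 2; 1->2 ok
  pos 16: y in {0,1}, choose 0; 2->0 ok

0,2,0,2,0,2,1,1,2,0,2,0,2,1,1,2,0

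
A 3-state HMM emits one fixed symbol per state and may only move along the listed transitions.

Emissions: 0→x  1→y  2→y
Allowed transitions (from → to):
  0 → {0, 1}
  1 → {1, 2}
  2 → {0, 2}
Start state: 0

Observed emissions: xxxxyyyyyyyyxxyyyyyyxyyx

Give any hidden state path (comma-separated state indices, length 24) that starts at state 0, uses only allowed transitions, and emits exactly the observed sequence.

  pos 0: x in {0}, choose 0; start
  pos 1: x in {0}, choose 0; 0->0 ok
  pos 2: x in {0}, choose 0; 0->0 ok
  pos 3: x in {0}, choose 0; 0->0 ok
  pos 4: y in {1,2}, choose 1; 0->1 ok
  pos 5: y in {1,2}, choose 1; 1->1 ok
  pos 6: y in {1,2}, choose 1; 1->1 ok
  pos 7: y in {1,2}, choose 1; 1->1 ok
  pos 8: y in {1,2}, choose 2; 1->2 ok
  pos 9: y in {1,2}, choose 2; 2->2 ok
  pos 10: y in {1,2}, choose 2; 2->2 ok
  pos 11: y in {1,2}, choose 2; 2->2 ok
  pos 12: x in {0}, choose 0; 2->0 ok
  pos 13: x in {0}, choose 0; 0->0 ok
  pos 14: y in {1,2}, choose 1; 0->1 ok
  pos 15: y in {1,2}, choose 1; 1->1 ok
  pos 16: y in {1,2}, choose 1; 1->1 ok
  pos 17: y in {1,2}, choose 1; 1->1 ok
  pos 18: y in {1,2}, choose 2; 1->2 ok
  pos 19: y in {1,2}, choose 2; 2->2 ok
  pos 20: x in {0}, choose 0; 2->0 ok
  pos 21: y in {1,2}, choose 1; 0->1 ok
  pos 22: y in {1,2}, choose 2; 1->2 ok
  pos 23: x in {0}, choose 0; 2->0 ok

0,0,0,0,1,1,1,1,2,2,2,2,0,0,1,1,1,1,2,2,0,1,2,0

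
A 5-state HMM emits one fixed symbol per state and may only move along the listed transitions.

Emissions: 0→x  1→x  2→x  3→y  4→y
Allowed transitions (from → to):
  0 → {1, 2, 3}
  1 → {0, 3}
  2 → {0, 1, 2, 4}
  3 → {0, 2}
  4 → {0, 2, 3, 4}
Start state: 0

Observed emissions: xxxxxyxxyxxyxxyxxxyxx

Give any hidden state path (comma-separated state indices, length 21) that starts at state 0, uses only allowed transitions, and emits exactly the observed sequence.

  pos 0: x in {0,1,2}, choose 0; start
  pos 1: x in {0,1,2}, choose 2; 0->2 ok
  pos 2: x in {0,1,2}, choose 0; 2->0 ok
  pos 3: x in {0,1,2}, choose 1; 0->1 ok
  pos 4: x in {0,1,2}, choose 0; 1->0 ok
  pos 5: y in {3,4}, choose 3; 0->3 ok
  pos 6: x in {0,1,2}, choose 0; 3->0 ok
  pos 7: x in {0,1,2}, choose 1; 0->1 ok
  pos 8: y in {3,4}, choose 3; 1->3 ok
  pos 9: x in {0,1,2}, choose 2; 3->2 ok
  pos 10: x in {0,1,2}, choose 1; 2->1 ok
  pos 11: y in {3,4}, choose 3; 1->3 ok
  pos 12: x in {0,1,2}, choose 0; 3->0 ok
  pos 13: x in {0,1,2}, choose 1; 0->1 ok
  pos 14: y in {3,4}, choose 3; 1->3 ok
  pos 15: x in {0,1,2}, choose 0; 3->0 ok
  pos 16: x in {0,1,2}, choose 2; 0->2 ok
  pos 17: x in {0,1,2}, choose 2; 2->2 ok
  pos 18: y in {3,4}, choose 4; 2->4 ok
  pos 19: x in {0,1,2}, choose 0; 4->0 ok
  pos 20: x in {0,1,2}, choose 2; 0->2 ok

0,2,0,1,0,3,0,1,3,2,1,3,0,1,3,0,2,2,4,0,2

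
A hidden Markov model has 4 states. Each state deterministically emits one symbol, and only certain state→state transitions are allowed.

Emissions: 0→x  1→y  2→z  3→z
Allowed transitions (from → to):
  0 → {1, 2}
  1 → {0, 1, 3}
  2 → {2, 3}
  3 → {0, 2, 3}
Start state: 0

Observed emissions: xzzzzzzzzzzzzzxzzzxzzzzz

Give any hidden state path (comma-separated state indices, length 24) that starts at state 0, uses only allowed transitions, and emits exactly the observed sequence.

0,2,3,3,3,2,2,3,2,3,3,2,2,3,0,2,3,3,0,2,3,2,2,2

  pos 0: x in {0}, choose 0; start
  pos 1: z in {2,3}, choose 2; 0->2 ok
  pos 2: z in {2,3}, choose 3; 2->3 ok
  pos 3: z in {2,3}, choose 3; 3->3 ok
  pos 4: z in {2,3}, choose 3; 3->3 ok
  pos 5: z in {2,3}, choose 2; 3->2 ok
  pos 6: z in {2,3}, choose 2; 2->2 ok
  pos 7: z in {2,3}, choose 3; 2->3 ok
  pos 8: z in {2,3}, choose 2; 3->2 ok
  pos 9: z in {2,3}, choose 3; 2->3 ok
  pos 10: z in {2,3}, choose 3; 3->3 ok
  pos 11: z in {2,3}, choose 2; 3->2 ok
  pos 12: z in {2,3}, choose 2; 2->2 ok
  pos 13: z in {2,3}, choose 3; 2->3 ok
  pos 14: x in {0}, choose 0; 3->0 ok
  pos 15: z in {2,3}, choose 2; 0->2 ok
  pos 16: z in {2,3}, choose 3; 2->3 ok
  pos 17: z in {2,3}, choose 3; 3->3 ok
  pos 18: x in {0}, choose 0; 3->0 ok
  pos 19: z in {2,3}, choose 2; 0->2 ok
  pos 20: z in {2,3}, choose 3; 2->3 ok
  pos 21: z in {2,3}, choose 2; 3->2 ok
  pos 22: z in {2,3}, choose 2; 2->2 ok
  pos 23: z in {2,3}, choose 2; 2->2 ok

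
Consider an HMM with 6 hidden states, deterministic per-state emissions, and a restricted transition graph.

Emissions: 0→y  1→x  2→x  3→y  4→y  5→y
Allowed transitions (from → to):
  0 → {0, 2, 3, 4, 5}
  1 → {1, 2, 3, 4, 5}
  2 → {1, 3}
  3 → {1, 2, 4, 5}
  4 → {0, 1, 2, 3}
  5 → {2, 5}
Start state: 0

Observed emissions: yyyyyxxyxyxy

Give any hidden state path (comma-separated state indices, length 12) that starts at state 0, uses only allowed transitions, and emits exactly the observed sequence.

0,4,0,5,5,2,1,5,2,3,2,3

  [0] y  {0,3,4,5}  => 0  start
  [1] y  {0,3,4,5}  => 4  0->4 ok
  [2] y  {0,3,4,5}  => 0  4->0 ok
  [3] y  {0,3,4,5}  => 5  0->5 ok
  [4] y  {0,3,4,5}  => 5  5->5 ok
  [5] x  {1,2}  => 2  5->2 ok
  [6] x  {1,2}  => 1  2->1 ok
  [7] y  {0,3,4,5}  => 5  1->5 ok
  [8] x  {1,2}  => 2  5->2 ok
  [9] y  {0,3,4,5}  => 3  2->3 ok
  [10] x  {1,2}  => 2  3->2 ok
  [11] y  {0,3,4,5}  => 3  2->3 ok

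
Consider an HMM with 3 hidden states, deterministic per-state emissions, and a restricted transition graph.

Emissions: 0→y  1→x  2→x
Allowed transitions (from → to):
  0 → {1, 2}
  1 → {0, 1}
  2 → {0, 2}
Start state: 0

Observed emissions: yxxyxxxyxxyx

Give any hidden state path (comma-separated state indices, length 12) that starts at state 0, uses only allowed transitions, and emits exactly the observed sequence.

  t0 'y' -> {0}, take 0 (start)
  t1 'x' -> {1,2}, take 2 (0->2 ok)
  t2 'x' -> {1,2}, take 2 (2->2 ok)
  t3 'y' -> {0}, take 0 (2->0 ok)
  t4 'x' -> {1,2}, take 1 (0->1 ok)
  t5 'x' -> {1,2}, take 1 (1->1 ok)
  t6 'x' -> {1,2}, take 1 (1->1 ok)
  t7 'y' -> {0}, take 0 (1->0 ok)
  t8 'x' -> {1,2}, take 2 (0->2 ok)
  t9 'x' -> {1,2}, take 2 (2->2 ok)
  t10 'y' -> {0}, take 0 (2->0 ok)
  t11 'x' -> {1,2}, take 2 (0->2 ok)

0,2,2,0,1,1,1,0,2,2,0,2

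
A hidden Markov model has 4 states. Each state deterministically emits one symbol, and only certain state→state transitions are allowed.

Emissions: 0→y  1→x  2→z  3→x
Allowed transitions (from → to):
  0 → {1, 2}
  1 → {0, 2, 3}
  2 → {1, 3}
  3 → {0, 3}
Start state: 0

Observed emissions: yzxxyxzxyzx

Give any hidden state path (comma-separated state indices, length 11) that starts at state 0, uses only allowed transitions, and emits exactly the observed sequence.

  [0] y  {0}  => 0  start
  [1] z  {2}  => 2  0->2 ok
  [2] x  {1,3}  => 3  2->3 ok
  [3] x  {1,3}  => 3  3->3 ok
  [4] y  {0}  => 0  3->0 ok
  [5] x  {1,3}  => 1  0->1 ok
  [6] z  {2}  => 2  1->2 ok
  [7] x  {1,3}  => 3  2->3 ok
  [8] y  {0}  => 0  3->0 ok
  [9] z  {2}  => 2  0->2 ok
  [10] x  {1,3}  => 1  2->1 ok

0,2,3,3,0,1,2,3,0,2,1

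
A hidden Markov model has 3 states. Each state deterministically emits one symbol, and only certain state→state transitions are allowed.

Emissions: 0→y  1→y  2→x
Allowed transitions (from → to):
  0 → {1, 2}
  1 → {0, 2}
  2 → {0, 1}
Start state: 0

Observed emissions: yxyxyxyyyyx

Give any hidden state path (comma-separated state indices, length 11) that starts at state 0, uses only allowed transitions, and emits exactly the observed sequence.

0,2,1,2,0,2,0,1,0,1,2

  0: obs=y cand={0,1} pick 0 [start]
  1: obs=x cand={2} pick 2 [0->2 ok]
  2: obs=y cand={0,1} pick 1 [2->1 ok]
  3: obs=x cand={2} pick 2 [1->2 ok]
  4: obs=y cand={0,1} pick 0 [2->0 ok]
  5: obs=x cand={2} pick 2 [0->2 ok]
  6: obs=y cand={0,1} pick 0 [2->0 ok]
  7: obs=y cand={0,1} pick 1 [0->1 ok]
  8: obs=y cand={0,1} pick 0 [1->0 ok]
  9: obs=y cand={0,1} pick 1 [0->1 ok]
  10: obs=x cand={2} pick 2 [1->2 ok]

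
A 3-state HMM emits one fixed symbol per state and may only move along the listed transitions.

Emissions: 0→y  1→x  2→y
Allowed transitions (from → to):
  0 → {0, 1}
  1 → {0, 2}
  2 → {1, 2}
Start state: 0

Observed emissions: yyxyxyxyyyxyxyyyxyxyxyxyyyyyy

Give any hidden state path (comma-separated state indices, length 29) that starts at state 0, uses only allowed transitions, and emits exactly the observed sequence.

  pos 0: y in {0,2}, choose 0; start
  pos 1: y in {0,2}, choose 0; 0->0 ok
  pos 2: x in {1}, choose 1; 0->1 ok
  pos 3: y in {0,2}, choose 2; 1->2 ok
  pos 4: x in {1}, choose 1; 2->1 ok
  pos 5: y in {0,2}, choose 0; 1->0 ok
  pos 6: x in {1}, choose 1; 0->1 ok
  pos 7: y in {0,2}, choose 2; 1->2 ok
  pos 8: y in {0,2}, choose 2; 2->2 ok
  pos 9: y in {0,2}, choose 2; 2->2 ok
  pos 10: x in {1}, choose 1; 2->1 ok
  pos 11: y in {0,2}, choose 0; 1->0 ok
  pos 12: x in {1}, choose 1; 0->1 ok
  pos 13: y in {0,2}, choose 2; 1->2 ok
  pos 14: y in {0,2}, choose 2; 2->2 ok
  pos 15: y in {0,2}, choose 2; 2->2 ok
  pos 16: x in {1}, choose 1; 2->1 ok
  pos 17: y in {0,2}, choose 0; 1->0 ok
  pos 18: x in {1}, choose 1; 0->1 ok
  pos 19: y in {0,2}, choose 0; 1->0 ok
  pos 20: x in {1}, choose 1; 0->1 ok
  pos 21: y in {0,2}, choose 0; 1->0 ok
  pos 22: x in {1}, choose 1; 0->1 ok
  pos 23: y in {0,2}, choose 0; 1->0 ok
  pos 24: y in {0,2}, choose 0; 0->0 ok
  pos 25: y in {0,2}, choose 0; 0->0 ok
  pos 26: y in {0,2}, choose 0; 0->0 ok
  pos 27: y in {0,2}, choose 0; 0->0 ok
  pos 28: y in {0,2}, choose 0; 0->0 ok

0,0,1,2,1,0,1,2,2,2,1,0,1,2,2,2,1,0,1,0,1,0,1,0,0,0,0,0,0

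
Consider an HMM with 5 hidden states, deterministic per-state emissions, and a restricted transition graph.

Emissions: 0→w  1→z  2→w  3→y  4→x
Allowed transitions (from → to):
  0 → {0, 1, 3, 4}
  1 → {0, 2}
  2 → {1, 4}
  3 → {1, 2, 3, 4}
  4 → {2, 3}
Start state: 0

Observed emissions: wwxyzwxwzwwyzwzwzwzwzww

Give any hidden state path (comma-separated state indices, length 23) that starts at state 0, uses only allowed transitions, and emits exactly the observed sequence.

  pos 0: w in {0,2}, choose 0; start
  pos 1: w in {0,2}, choose 0; 0->0 ok
  pos 2: x in {4}, choose 4; 0->4 ok
  pos 3: y in {3}, choose 3; 4->3 ok
  pos 4: z in {1}, choose 1; 3->1 ok
  pos 5: w in {0,2}, choose 0; 1->0 ok
  pos 6: x in {4}, choose 4; 0->4 ok
  pos 7: w in {0,2}, choose 2; 4->2 ok
  pos 8: z in {1}, choose 1; 2->1 ok
  pos 9: w in {0,2}, choose 0; 1->0 ok
  pos 10: w in {0,2}, choose 0; 0->0 ok
  pos 11: y in {3}, choose 3; 0->3 ok
  pos 12: z in {1}, choose 1; 3->1 ok
  pos 13: w in {0,2}, choose 0; 1->0 ok
  pos 14: z in {1}, choose 1; 0->1 ok
  pos 15: w in {0,2}, choose 2; 1->2 ok
  pos 16: z in {1}, choose 1; 2->1 ok
  pos 17: w in {0,2}, choose 2; 1->2 ok
  pos 18: z in {1}, choose 1; 2->1 ok
  pos 19: w in {0,2}, choose 2; 1->2 ok
  pos 20: z in {1}, choose 1; 2->1 ok
  pos 21: w in {0,2}, choose 0; 1->0 ok
  pos 22: w in {0,2}, choose 0; 0->0 ok

0,0,4,3,1,0,4,2,1,0,0,3,1,0,1,2,1,2,1,2,1,0,0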